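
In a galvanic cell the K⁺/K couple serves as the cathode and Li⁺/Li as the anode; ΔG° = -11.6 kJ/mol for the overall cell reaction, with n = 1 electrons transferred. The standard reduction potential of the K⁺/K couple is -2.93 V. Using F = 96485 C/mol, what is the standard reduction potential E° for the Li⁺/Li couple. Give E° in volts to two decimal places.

E°cell = −ΔG°/(nF) = −(-11.6×10³)/((1)(96485)) = +0.120 V.
Since K⁺/K is the cathode and Li⁺/Li the anode, E°cell = E°(K⁺/K) − E°(Li⁺/Li).
So E°(Li⁺/Li) = E°(K⁺/K) − E°cell = (-2.93) − (+0.120) = -3.05 V.

-3.05 V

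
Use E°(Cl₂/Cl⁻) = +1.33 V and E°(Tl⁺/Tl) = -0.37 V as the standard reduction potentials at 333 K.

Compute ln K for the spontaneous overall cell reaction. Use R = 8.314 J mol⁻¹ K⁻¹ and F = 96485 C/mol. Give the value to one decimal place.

Cathode: Cl₂/Cl⁻; anode: Tl⁺/Tl. E°cell = (+1.33) − (-0.37) = +1.70 V, with n = 2.
ΔG° = −nFE° = −RT ln K, so ln K = nFE°/(RT) = (2)(96485)(+1.70) / ((8.314)(333)) = 118.491.

118.5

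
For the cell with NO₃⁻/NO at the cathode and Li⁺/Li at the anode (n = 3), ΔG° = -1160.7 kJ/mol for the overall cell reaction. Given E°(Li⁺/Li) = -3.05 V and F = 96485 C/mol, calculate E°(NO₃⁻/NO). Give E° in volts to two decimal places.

E°cell = −ΔG°/(nF) = −(-1160.7×10³)/((3)(96485)) = +4.010 V.
Since NO₃⁻/NO is the cathode and Li⁺/Li the anode, E°cell = E°(NO₃⁻/NO) − E°(Li⁺/Li).
So E°(NO₃⁻/NO) = E°cell + E°(Li⁺/Li) = +4.010 + (-3.05) = +0.96 V.

+0.96 V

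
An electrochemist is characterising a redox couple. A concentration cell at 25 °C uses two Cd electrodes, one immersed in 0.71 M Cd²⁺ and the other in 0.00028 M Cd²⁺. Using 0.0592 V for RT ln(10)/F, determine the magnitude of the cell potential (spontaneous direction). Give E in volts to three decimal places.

+0.101 V

For a concentration cell E°cell = 0. The 0.71 M side is the cathode (reduction is favoured where [Cd²⁺] is higher).
With n = 2, E = −(0.0592/2) log([Cd²⁺]ₐₙ/[Cd²⁺]꜀ₐₜ) = −(0.0592/2) log(0.00028/0.71) = −(0.0592/2)(-3.404) = +0.101 V.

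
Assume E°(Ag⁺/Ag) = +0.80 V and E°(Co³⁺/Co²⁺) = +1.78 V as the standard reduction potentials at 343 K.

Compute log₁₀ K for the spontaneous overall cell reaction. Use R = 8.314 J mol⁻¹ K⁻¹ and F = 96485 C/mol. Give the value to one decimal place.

14.4

Cathode: Co³⁺/Co²⁺; anode: Ag⁺/Ag. E°cell = (+1.78) − (+0.80) = +0.98 V, with n = 1.
ΔG° = −nFE° = −RT ln K, so ln K = nFE°/(RT) = (1)(96485)(+0.98) / ((8.314)(343)) = 33.157.
log₁₀ K = 33.157 / ln 10 = 14.4.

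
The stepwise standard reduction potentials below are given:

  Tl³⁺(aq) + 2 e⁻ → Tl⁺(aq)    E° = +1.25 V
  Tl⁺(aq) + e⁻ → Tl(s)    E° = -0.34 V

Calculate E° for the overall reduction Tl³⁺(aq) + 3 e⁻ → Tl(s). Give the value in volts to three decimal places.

+0.720 V

Since ΔG° = −nFE° is additive over sequential reductions, n₃E°₃ = n₁E°₁ + n₂E°₂.
E°₃ = (2×+1.25 + 1×-0.34) / 3 = (+2.160) / 3 = +0.720 V.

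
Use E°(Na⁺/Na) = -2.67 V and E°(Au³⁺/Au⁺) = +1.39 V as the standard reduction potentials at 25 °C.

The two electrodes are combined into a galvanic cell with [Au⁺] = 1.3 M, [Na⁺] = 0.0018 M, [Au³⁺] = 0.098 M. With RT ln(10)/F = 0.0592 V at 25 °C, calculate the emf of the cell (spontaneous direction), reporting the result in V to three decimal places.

+4.189 V

Au³⁺/Au⁺ is the cathode (higher E°), Na⁺/Na the anode: E°cell = +1.39 − (-2.67) = +4.06 V, n = 2.
Overall: Au³⁺(aq) + 2 Na(s) → Au⁺(aq) + 2 Na⁺(aq)
Q = [Au⁺]·[Na⁺]^2 / ([Au³⁺]); log Q = -4.367.
E = E° − (0.0592/n) log Q = +4.06 − (0.0592/2)(-4.367) = +4.189 V.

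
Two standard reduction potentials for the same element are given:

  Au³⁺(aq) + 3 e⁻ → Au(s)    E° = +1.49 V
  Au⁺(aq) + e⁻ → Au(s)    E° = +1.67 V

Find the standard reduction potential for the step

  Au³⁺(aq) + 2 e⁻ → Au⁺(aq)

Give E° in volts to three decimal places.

+1.400 V

Sequential free energies add, so n₃E°₃ = n₁E°₁ + n₂E°₂.
With n₃ = 3, and the known step contributing 1×(+1.67) V, the unknown satisfies 2·E° = 3×(+1.49) − 1×(+1.67) = +2.800.
E° = +2.800 / 2 = +1.400 V.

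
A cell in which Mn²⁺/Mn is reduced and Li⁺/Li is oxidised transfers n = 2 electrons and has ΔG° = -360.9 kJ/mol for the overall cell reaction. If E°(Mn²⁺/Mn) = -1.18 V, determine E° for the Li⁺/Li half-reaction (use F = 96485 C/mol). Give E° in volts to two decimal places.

-3.05 V

E°cell = −ΔG°/(nF) = −(-360.9×10³)/((2)(96485)) = +1.870 V.
Since Mn²⁺/Mn is the cathode and Li⁺/Li the anode, E°cell = E°(Mn²⁺/Mn) − E°(Li⁺/Li).
So E°(Li⁺/Li) = E°(Mn²⁺/Mn) − E°cell = (-1.18) − (+1.870) = -3.05 V.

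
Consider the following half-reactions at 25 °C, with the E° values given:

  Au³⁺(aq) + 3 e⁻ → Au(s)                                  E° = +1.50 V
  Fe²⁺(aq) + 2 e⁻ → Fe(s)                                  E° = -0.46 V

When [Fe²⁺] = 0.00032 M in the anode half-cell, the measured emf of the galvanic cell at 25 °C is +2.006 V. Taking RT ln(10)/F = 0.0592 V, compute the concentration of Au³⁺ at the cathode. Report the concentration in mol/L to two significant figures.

0.0012 M

Au³⁺/Au is the cathode, Fe²⁺/Fe the anode: E°cell = +1.96 V, n = 6.
Overall reaction: 2 Au³⁺(aq) + 3 Fe(s) → 2 Au(s) + 3 Fe²⁺(aq); Q = [Fe²⁺]^3/[Au³⁺]^2.
From E = E° − (0.0592/n) log Q: log Q = (E° − E)·n/0.0592 = (+1.96 − (+2.006))·6/0.0592 = -4.6622.
So 2·log[Au³⁺] = 3·log(0.00032) − log Q = -10.4846 − (-4.6622) = -5.8224; log[Au³⁺] = -5.8224 / 2 = -2.9112; [Au³⁺] = 10^(-2.9112) ≈ 0.0012 M.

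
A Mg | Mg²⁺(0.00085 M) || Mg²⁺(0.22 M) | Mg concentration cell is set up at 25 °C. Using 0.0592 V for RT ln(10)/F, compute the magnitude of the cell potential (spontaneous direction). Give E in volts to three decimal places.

For a concentration cell E°cell = 0. The 0.22 M side is the cathode (reduction is favoured where [Mg²⁺] is higher).
With n = 2, E = −(0.0592/2) log([Mg²⁺]ₐₙ/[Mg²⁺]꜀ₐₜ) = −(0.0592/2) log(0.00085/0.22) = −(0.0592/2)(-2.413) = +0.071 V.

+0.071 V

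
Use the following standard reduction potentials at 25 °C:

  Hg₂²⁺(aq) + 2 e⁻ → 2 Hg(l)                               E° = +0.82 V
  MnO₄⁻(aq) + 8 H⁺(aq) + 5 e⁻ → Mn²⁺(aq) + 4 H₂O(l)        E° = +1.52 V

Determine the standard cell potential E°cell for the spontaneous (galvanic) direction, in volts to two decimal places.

The MnO₄⁻/Mn²⁺ couple has the higher reduction potential, so it is the cathode; Hg₂²⁺/Hg is oxidised at the anode.
E°cell = E°(cathode) − E°(anode) = (+1.52) − (+0.82) = +0.70 V.

+0.70 V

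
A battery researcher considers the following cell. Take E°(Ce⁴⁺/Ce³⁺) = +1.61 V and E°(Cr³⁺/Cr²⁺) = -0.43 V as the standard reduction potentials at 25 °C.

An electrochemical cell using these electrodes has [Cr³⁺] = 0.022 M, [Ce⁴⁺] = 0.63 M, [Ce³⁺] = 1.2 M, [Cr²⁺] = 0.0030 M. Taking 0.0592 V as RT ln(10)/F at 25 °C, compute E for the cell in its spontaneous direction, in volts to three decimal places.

+1.972 V

Ce⁴⁺/Ce³⁺ is the cathode (higher E°), Cr³⁺/Cr²⁺ the anode: E°cell = +1.61 − (-0.43) = +2.04 V, n = 1.
Overall: Ce⁴⁺(aq) + Cr²⁺(aq) → Ce³⁺(aq) + Cr³⁺(aq)
Q = [Ce³⁺]·[Cr³⁺] / ([Ce⁴⁺]·[Cr²⁺]); log Q = 1.145.
E = E° − (0.0592/n) log Q = +2.04 − (0.0592/1)(1.145) = +1.972 V.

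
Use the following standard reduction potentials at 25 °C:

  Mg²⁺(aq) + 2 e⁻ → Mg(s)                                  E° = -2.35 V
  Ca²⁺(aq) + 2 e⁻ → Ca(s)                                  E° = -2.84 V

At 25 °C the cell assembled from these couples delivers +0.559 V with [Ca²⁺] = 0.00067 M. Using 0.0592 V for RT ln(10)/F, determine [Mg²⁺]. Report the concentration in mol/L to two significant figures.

Mg²⁺/Mg is the cathode, Ca²⁺/Ca the anode: E°cell = +0.49 V, n = 2.
Overall reaction: Mg²⁺(aq) + Ca(s) → Mg(s) + Ca²⁺(aq); Q = [Ca²⁺]^1/[Mg²⁺]^1.
From E = E° − (0.0592/n) log Q: log Q = (E° − E)·n/0.0592 = (+0.49 − (+0.559))·2/0.0592 = -2.3311.
So 1·log[Mg²⁺] = 1·log(0.00067) − log Q = -3.1739 − (-2.3311) = -0.8428; [Mg²⁺] = 10^(-0.8428) ≈ 0.14 M.

0.14 M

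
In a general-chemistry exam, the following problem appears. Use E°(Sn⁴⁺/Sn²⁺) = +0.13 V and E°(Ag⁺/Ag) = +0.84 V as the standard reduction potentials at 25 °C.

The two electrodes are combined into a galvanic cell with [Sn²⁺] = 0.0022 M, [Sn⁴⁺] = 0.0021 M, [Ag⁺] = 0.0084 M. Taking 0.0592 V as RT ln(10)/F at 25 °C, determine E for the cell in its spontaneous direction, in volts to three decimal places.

+0.588 V

Ag⁺/Ag is the cathode (higher E°), Sn⁴⁺/Sn²⁺ the anode: E°cell = +0.84 − (+0.13) = +0.71 V, n = 2.
Overall: 2 Ag⁺(aq) + Sn²⁺(aq) → 2 Ag(s) + Sn⁴⁺(aq)
Q = [Sn⁴⁺] / ([Ag⁺]^2·[Sn²⁺]); log Q = 4.131.
E = E° − (0.0592/n) log Q = +0.71 − (0.0592/2)(4.131) = +0.588 V.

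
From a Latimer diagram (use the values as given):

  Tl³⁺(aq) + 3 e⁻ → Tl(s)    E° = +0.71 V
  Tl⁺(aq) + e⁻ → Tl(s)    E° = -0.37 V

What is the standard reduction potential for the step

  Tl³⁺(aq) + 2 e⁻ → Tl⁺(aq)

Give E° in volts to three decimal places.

+1.250 V

Sequential free energies add, so n₃E°₃ = n₁E°₁ + n₂E°₂.
With n₃ = 3, and the known step contributing 1×(-0.37) V, the unknown satisfies 2·E° = 3×(+0.71) − 1×(-0.37) = +2.500.
E° = +2.500 / 2 = +1.250 V.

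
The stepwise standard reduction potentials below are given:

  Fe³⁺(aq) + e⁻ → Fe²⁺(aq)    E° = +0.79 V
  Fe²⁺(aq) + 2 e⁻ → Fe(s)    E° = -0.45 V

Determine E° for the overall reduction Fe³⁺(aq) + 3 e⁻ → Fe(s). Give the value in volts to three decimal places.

-0.037 V

Adding the free-energy changes (−nFE°) of the two steps gives −n₃FE°₃ = −n₁FE°₁ − n₂FE°₂.
E°₃ = (1×+0.79 + 2×-0.45) / 3 = (-0.110) / 3 = -0.037 V.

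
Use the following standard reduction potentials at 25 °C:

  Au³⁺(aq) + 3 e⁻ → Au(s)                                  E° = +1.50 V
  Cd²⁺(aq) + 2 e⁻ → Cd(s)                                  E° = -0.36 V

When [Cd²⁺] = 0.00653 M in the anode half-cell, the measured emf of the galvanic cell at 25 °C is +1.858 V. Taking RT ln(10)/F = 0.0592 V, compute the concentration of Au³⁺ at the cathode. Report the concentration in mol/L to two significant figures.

0.00042 M

Au³⁺/Au is the cathode, Cd²⁺/Cd the anode: E°cell = +1.86 V, n = 6.
Overall reaction: 2 Au³⁺(aq) + 3 Cd(s) → 2 Au(s) + 3 Cd²⁺(aq); Q = [Cd²⁺]^3/[Au³⁺]^2.
From E = E° − (0.0592/n) log Q: log Q = (E° − E)·n/0.0592 = (+1.86 − (+1.858))·6/0.0592 = 0.2027.
So 2·log[Au³⁺] = 3·log(0.00653) − log Q = -6.5553 − (0.2027) = -6.7580; log[Au³⁺] = -6.7580 / 2 = -3.3790; [Au³⁺] = 10^(-3.3790) ≈ 0.00042 M.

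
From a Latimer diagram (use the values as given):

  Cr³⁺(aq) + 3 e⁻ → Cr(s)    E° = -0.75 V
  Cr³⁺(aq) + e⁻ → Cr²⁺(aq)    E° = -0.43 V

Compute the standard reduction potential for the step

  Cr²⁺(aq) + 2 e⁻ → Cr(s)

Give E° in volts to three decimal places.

-0.910 V

Sequential free energies add, so n₃E°₃ = n₁E°₁ + n₂E°₂.
With n₃ = 3, and the known step contributing 1×(-0.43) V, the unknown satisfies 2·E° = 3×(-0.75) − 1×(-0.43) = -1.820.
E° = -1.820 / 2 = -0.910 V.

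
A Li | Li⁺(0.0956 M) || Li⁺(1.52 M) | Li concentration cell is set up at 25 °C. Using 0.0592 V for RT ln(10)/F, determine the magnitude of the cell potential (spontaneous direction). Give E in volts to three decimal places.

+0.071 V

For a concentration cell E°cell = 0. The 1.52 M side is the cathode (reduction is favoured where [Li⁺] is higher).
With n = 1, E = −(0.0592/1) log([Li⁺]ₐₙ/[Li⁺]꜀ₐₜ) = −(0.0592/1) log(0.0956/1.52) = −(0.0592/1)(-1.201) = +0.071 V.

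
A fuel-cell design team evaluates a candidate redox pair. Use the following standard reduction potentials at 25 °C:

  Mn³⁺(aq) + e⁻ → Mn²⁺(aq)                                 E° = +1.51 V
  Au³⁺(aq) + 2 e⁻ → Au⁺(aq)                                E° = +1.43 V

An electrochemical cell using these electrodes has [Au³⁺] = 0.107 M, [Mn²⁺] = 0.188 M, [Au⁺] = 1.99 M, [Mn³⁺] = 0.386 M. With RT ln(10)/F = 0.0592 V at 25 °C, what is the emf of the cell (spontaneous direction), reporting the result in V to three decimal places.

Mn³⁺/Mn²⁺ is the cathode (higher E°), Au³⁺/Au⁺ the anode: E°cell = +1.51 − (+1.43) = +0.08 V, n = 2.
Overall: 2 Mn³⁺(aq) + Au⁺(aq) → 2 Mn²⁺(aq) + Au³⁺(aq)
Q = [Mn²⁺]^2·[Au³⁺] / ([Mn³⁺]^2·[Au⁺]); log Q = -1.894.
E = E° − (0.0592/n) log Q = +0.08 − (0.0592/2)(-1.894) = +0.136 V.

+0.136 V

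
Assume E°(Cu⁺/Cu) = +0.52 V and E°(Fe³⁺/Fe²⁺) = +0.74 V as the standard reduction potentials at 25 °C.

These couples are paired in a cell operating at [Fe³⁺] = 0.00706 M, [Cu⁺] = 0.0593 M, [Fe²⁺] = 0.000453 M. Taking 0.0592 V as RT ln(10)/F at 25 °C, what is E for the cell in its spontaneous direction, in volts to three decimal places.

+0.363 V

Fe³⁺/Fe²⁺ is the cathode (higher E°), Cu⁺/Cu the anode: E°cell = +0.74 − (+0.52) = +0.22 V, n = 1.
Overall: Fe³⁺(aq) + Cu(s) → Fe²⁺(aq) + Cu⁺(aq)
Q = [Fe²⁺]·[Cu⁺] / ([Fe³⁺]); log Q = -2.420.
E = E° − (0.0592/n) log Q = +0.22 − (0.0592/1)(-2.420) = +0.363 V.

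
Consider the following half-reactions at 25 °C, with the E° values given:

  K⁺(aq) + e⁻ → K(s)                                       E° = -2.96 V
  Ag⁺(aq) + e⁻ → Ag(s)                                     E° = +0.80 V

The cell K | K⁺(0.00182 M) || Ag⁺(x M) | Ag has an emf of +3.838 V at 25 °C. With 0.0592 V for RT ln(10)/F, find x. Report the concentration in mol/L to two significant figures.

Ag⁺/Ag is the cathode, K⁺/K the anode: E°cell = +3.76 V, n = 1.
Overall reaction: Ag⁺(aq) + K(s) → Ag(s) + K⁺(aq); Q = [K⁺]^1/[Ag⁺]^1.
From E = E° − (0.0592/n) log Q: log Q = (E° − E)·n/0.0592 = (+3.76 − (+3.838))·1/0.0592 = -1.3176.
So 1·log[Ag⁺] = 1·log(0.00182) − log Q = -2.7399 − (-1.3176) = -1.4223; [Ag⁺] = 10^(-1.4223) ≈ 0.038 M.

0.038 M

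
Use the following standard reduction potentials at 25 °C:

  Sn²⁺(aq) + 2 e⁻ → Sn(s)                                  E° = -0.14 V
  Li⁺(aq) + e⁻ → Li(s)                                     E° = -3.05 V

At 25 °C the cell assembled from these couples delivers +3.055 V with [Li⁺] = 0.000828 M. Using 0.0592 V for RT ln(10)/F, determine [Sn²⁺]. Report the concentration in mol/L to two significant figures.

Sn²⁺/Sn is the cathode, Li⁺/Li the anode: E°cell = +2.91 V, n = 2.
Overall reaction: Sn²⁺(aq) + 2 Li(s) → Sn(s) + 2 Li⁺(aq); Q = [Li⁺]^2/[Sn²⁺]^1.
From E = E° − (0.0592/n) log Q: log Q = (E° − E)·n/0.0592 = (+2.91 − (+3.055))·2/0.0592 = -4.8986.
So 1·log[Sn²⁺] = 2·log(0.000828) − log Q = -6.1639 − (-4.8986) = -1.2653; [Sn²⁺] = 10^(-1.2653) ≈ 0.054 M.

0.054 M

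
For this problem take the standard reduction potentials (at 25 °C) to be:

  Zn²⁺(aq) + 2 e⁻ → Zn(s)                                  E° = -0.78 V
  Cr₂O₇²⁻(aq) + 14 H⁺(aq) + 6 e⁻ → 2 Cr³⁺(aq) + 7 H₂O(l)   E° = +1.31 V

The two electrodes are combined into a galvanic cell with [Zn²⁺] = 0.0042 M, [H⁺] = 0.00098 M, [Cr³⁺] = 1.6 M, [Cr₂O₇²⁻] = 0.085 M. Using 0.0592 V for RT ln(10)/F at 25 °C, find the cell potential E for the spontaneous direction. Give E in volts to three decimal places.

+1.730 V

Cr₂O₇²⁻/Cr³⁺ is the cathode (higher E°), Zn²⁺/Zn the anode: E°cell = +1.31 − (-0.78) = +2.09 V, n = 6.
Overall: Cr₂O₇²⁻(aq) + 14 H⁺(aq) + 3 Zn(s) → 2 Cr³⁺(aq) + 7 H₂O(l) + 3 Zn²⁺(aq)
Q = [Cr³⁺]^2·[Zn²⁺]^3 / ([Cr₂O₇²⁻]·[H⁺]^14); log Q = 36.471.
E = E° − (0.0592/n) log Q = +2.09 − (0.0592/6)(36.471) = +1.730 V.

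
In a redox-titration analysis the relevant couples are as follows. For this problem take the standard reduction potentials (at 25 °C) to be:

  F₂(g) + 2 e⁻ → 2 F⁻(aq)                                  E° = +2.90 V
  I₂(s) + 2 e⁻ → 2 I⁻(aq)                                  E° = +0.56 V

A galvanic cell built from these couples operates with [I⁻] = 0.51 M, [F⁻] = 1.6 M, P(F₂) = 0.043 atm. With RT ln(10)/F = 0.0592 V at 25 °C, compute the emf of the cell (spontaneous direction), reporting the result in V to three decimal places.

F₂/F⁻ is the cathode (higher E°), I₂/I⁻ the anode: E°cell = +2.90 − (+0.56) = +2.34 V, n = 2.
Overall: F₂(g) + 2 I⁻(aq) → 2 F⁻(aq) + I₂(s)
Q = [F⁻]^2 / (P(F₂)·[I⁻]^2); log Q = 2.360.
E = E° − (0.0592/n) log Q = +2.34 − (0.0592/2)(2.360) = +2.270 V.

+2.270 V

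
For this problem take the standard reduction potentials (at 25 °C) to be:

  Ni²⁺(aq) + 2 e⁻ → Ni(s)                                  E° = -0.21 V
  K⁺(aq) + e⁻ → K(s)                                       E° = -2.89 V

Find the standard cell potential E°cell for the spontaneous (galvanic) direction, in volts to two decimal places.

+2.68 V

The Ni²⁺/Ni couple has the higher reduction potential, so it is the cathode; K⁺/K is oxidised at the anode.
E°cell = E°(cathode) − E°(anode) = (-0.21) − (-2.89) = +2.68 V.
Since E°cell > 0, the reaction is spontaneous under standard conditions.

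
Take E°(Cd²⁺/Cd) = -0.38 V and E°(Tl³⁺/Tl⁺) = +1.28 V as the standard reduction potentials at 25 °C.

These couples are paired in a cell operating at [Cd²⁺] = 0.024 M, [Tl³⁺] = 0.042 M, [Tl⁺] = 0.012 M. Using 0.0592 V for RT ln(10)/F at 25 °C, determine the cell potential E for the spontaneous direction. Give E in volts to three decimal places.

+1.724 V

Tl³⁺/Tl⁺ is the cathode (higher E°), Cd²⁺/Cd the anode: E°cell = +1.28 − (-0.38) = +1.66 V, n = 2.
Overall: Tl³⁺(aq) + Cd(s) → Tl⁺(aq) + Cd²⁺(aq)
Q = [Tl⁺]·[Cd²⁺] / ([Tl³⁺]); log Q = -2.164.
E = E° − (0.0592/n) log Q = +1.66 − (0.0592/2)(-2.164) = +1.724 V.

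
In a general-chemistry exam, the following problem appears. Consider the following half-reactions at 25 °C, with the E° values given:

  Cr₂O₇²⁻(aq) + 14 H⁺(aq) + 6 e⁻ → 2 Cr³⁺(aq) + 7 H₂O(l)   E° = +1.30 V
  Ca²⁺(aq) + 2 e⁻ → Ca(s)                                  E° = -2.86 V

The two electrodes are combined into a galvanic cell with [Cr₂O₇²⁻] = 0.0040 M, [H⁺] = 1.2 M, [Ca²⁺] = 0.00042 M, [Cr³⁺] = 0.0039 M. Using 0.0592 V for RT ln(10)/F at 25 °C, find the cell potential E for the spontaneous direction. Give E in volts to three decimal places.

Cr₂O₇²⁻/Cr³⁺ is the cathode (higher E°), Ca²⁺/Ca the anode: E°cell = +1.30 − (-2.86) = +4.16 V, n = 6.
Overall: Cr₂O₇²⁻(aq) + 14 H⁺(aq) + 3 Ca(s) → 2 Cr³⁺(aq) + 7 H₂O(l) + 3 Ca²⁺(aq)
Q = [Cr³⁺]^2·[Ca²⁺]^3 / ([Cr₂O₇²⁻]·[H⁺]^14); log Q = -13.659.
E = E° − (0.0592/n) log Q = +4.16 − (0.0592/6)(-13.659) = +4.295 V.

+4.295 V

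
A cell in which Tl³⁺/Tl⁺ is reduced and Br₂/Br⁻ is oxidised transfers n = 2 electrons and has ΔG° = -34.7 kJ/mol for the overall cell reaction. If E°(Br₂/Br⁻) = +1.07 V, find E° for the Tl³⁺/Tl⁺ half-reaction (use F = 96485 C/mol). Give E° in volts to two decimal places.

E°cell = −ΔG°/(nF) = −(-34.7×10³)/((2)(96485)) = +0.180 V.
Since Tl³⁺/Tl⁺ is the cathode and Br₂/Br⁻ the anode, E°cell = E°(Tl³⁺/Tl⁺) − E°(Br₂/Br⁻).
So E°(Tl³⁺/Tl⁺) = E°cell + E°(Br₂/Br⁻) = +0.180 + (+1.07) = +1.25 V.

+1.25 V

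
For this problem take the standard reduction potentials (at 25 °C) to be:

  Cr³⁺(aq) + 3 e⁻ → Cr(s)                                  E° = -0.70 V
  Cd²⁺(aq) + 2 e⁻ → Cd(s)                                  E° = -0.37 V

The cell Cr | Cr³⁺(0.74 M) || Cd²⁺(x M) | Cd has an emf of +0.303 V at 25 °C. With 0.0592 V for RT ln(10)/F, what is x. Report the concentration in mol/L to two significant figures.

0.10 M

Cd²⁺/Cd is the cathode, Cr³⁺/Cr the anode: E°cell = +0.33 V, n = 6.
Overall reaction: 3 Cd²⁺(aq) + 2 Cr(s) → 3 Cd(s) + 2 Cr³⁺(aq); Q = [Cr³⁺]^2/[Cd²⁺]^3.
From E = E° − (0.0592/n) log Q: log Q = (E° − E)·n/0.0592 = (+0.33 − (+0.303))·6/0.0592 = 2.7365.
So 3·log[Cd²⁺] = 2·log(0.74) − log Q = -0.2615 − (2.7365) = -2.9980; log[Cd²⁺] = -2.9980 / 3 = -0.9993; [Cd²⁺] = 10^(-0.9993) ≈ 0.10 M.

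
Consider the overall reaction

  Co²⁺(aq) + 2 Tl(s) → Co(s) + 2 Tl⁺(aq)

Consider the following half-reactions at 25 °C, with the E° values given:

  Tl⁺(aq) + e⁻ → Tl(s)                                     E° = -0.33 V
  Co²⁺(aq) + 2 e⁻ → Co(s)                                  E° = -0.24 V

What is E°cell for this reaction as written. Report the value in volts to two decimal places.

The Co²⁺/Co couple has the higher reduction potential, so it is the cathode; Tl⁺/Tl is oxidised at the anode.
E°cell = E°(cathode) − E°(anode) = (-0.24) − (-0.33) = +0.09 V.

+0.09 V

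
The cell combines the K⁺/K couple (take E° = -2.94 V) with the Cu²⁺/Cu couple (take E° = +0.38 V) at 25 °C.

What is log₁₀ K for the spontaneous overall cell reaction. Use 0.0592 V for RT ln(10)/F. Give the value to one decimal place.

112.2

Cathode: Cu²⁺/Cu; anode: K⁺/K. E°cell = +3.32 V, n = 2.
log K = nE°cell / 0.0592 = (2)(+3.32) / 0.0592 = 112.2.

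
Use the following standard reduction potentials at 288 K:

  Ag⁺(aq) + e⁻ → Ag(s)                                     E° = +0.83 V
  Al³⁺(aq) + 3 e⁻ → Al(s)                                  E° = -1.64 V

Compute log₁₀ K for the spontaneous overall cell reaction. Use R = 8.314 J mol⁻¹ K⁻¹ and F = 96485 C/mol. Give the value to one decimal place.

129.7

Cathode: Ag⁺/Ag; anode: Al³⁺/Al. E°cell = (+0.83) − (-1.64) = +2.47 V, with n = 3.
ΔG° = −nFE° = −RT ln K, so ln K = nFE°/(RT) = (3)(96485)(+2.47) / ((8.314)(288)) = 298.590.
log₁₀ K = 298.590 / ln 10 = 129.7.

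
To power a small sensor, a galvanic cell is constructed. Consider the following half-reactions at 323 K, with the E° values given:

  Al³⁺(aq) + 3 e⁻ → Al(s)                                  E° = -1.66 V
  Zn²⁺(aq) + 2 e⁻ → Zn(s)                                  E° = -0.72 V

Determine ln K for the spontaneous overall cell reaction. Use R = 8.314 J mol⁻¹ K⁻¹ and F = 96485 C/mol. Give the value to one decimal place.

Cathode: Zn²⁺/Zn; anode: Al³⁺/Al. E°cell = (-0.72) − (-1.66) = +0.94 V, with n = 6.
ΔG° = −nFE° = −RT ln K, so ln K = nFE°/(RT) = (6)(96485)(+0.94) / ((8.314)(323)) = 202.641.

202.6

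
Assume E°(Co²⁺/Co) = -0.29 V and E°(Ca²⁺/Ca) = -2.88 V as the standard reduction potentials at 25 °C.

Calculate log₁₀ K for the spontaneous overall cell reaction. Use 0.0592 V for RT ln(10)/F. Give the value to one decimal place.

Cathode: Co²⁺/Co; anode: Ca²⁺/Ca. E°cell = +2.59 V, n = 2.
log K = nE°cell / 0.0592 = (2)(+2.59) / 0.0592 = 87.5.

87.5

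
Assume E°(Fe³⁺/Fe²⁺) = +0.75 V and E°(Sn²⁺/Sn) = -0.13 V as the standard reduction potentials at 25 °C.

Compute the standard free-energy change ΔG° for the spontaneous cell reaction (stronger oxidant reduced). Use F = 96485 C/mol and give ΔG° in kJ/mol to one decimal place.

Fe³⁺/Fe²⁺ (E° = +0.75 V) is the cathode; Sn²⁺/Sn (E° = -0.13 V) is the anode, so E°cell = +0.88 V.
Balancing electrons gives n = 2 (lcm of 1 and 2).
ΔG° = −nFE° = −(2)(96485)(+0.88) = -169,814 J = -169.8 kJ/mol.

-169.8 kJ/mol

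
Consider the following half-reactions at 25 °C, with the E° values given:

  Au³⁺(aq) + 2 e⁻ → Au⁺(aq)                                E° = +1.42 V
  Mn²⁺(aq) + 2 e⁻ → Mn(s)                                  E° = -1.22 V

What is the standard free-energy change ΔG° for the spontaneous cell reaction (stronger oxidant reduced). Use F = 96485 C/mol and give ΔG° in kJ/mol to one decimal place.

-509.4 kJ/mol

Au³⁺/Au⁺ (E° = +1.42 V) is the cathode; Mn²⁺/Mn (E° = -1.22 V) is the anode, so E°cell = +2.64 V.
Balancing electrons gives n = 2 (lcm of 2 and 2).
ΔG° = −nFE° = −(2)(96485)(+2.64) = -509,441 J = -509.4 kJ/mol.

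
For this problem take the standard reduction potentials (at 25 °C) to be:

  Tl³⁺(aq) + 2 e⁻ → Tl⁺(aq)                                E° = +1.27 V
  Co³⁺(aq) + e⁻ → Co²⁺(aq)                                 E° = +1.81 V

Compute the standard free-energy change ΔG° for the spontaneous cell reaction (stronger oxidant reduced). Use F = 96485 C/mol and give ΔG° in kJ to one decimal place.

-104.2 kJ

Co³⁺/Co²⁺ (E° = +1.81 V) is the cathode; Tl³⁺/Tl⁺ (E° = +1.27 V) is the anode, so E°cell = +0.54 V.
Balancing electrons gives n = 2 (lcm of 1 and 2).
ΔG° = −nFE° = −(2)(96485)(+0.54) = -104,204 J = -104.2 kJ.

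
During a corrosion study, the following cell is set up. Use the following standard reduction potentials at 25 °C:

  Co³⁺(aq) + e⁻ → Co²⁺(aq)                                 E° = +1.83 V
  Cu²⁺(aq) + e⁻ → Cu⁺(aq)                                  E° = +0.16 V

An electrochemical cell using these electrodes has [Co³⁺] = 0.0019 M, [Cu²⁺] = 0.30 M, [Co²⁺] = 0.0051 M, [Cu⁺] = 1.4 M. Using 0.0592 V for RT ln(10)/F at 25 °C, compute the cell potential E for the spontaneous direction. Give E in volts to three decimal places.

Co³⁺/Co²⁺ is the cathode (higher E°), Cu²⁺/Cu⁺ the anode: E°cell = +1.83 − (+0.16) = +1.67 V, n = 1.
Overall: Co³⁺(aq) + Cu⁺(aq) → Co²⁺(aq) + Cu²⁺(aq)
Q = [Co²⁺]·[Cu²⁺] / ([Co³⁺]·[Cu⁺]); log Q = -0.240.
E = E° − (0.0592/n) log Q = +1.67 − (0.0592/1)(-0.240) = +1.684 V.

+1.684 V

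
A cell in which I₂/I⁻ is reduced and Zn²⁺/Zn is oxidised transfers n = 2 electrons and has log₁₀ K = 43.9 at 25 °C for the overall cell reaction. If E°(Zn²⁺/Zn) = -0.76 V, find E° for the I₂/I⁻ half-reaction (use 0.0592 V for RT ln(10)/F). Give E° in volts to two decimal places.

+0.54 V

E°cell = (0.0592/n)·log K = (0.0592/2)(43.9) = +1.299 V.
Since I₂/I⁻ is the cathode and Zn²⁺/Zn the anode, E°cell = E°(I₂/I⁻) − E°(Zn²⁺/Zn).
So E°(I₂/I⁻) = E°cell + E°(Zn²⁺/Zn) = +1.299 + (-0.76) = +0.54 V.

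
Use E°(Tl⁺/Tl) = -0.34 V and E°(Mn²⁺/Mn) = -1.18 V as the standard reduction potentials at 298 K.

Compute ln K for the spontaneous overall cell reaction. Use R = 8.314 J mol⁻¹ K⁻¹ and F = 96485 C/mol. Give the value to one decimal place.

Cathode: Tl⁺/Tl; anode: Mn²⁺/Mn. E°cell = (-0.34) − (-1.18) = +0.84 V, with n = 2.
ΔG° = −nFE° = −RT ln K, so ln K = nFE°/(RT) = (2)(96485)(+0.84) / ((8.314)(298)) = 65.425.

65.4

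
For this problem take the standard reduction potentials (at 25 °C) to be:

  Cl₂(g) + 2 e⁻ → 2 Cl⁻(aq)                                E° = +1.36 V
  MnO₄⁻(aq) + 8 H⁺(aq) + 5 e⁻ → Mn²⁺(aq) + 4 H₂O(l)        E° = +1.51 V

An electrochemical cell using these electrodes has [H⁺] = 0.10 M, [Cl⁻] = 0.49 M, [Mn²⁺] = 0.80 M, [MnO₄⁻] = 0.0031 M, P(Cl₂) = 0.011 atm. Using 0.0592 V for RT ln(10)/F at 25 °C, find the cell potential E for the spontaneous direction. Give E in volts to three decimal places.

+0.066 V

MnO₄⁻/Mn²⁺ is the cathode (higher E°), Cl₂/Cl⁻ the anode: E°cell = +1.51 − (+1.36) = +0.15 V, n = 10.
Overall: 2 MnO₄⁻(aq) + 16 H⁺(aq) + 10 Cl⁻(aq) → 2 Mn²⁺(aq) + 8 H₂O(l) + 5 Cl₂(g)
Q = [Mn²⁺]^2·P(Cl₂)^5 / ([MnO₄⁻]^2·[H⁺]^16·[Cl⁻]^10); log Q = 14.128.
E = E° − (0.0592/n) log Q = +0.15 − (0.0592/10)(14.128) = +0.066 V.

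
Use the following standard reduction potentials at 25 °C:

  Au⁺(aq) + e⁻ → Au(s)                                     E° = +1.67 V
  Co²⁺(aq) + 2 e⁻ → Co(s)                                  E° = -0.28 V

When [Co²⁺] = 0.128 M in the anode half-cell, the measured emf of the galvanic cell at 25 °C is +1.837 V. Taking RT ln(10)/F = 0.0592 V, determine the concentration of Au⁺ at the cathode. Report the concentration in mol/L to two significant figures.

Au⁺/Au is the cathode, Co²⁺/Co the anode: E°cell = +1.95 V, n = 2.
Overall reaction: 2 Au⁺(aq) + Co(s) → 2 Au(s) + Co²⁺(aq); Q = [Co²⁺]^1/[Au⁺]^2.
From E = E° − (0.0592/n) log Q: log Q = (E° − E)·n/0.0592 = (+1.95 − (+1.837))·2/0.0592 = 3.8176.
So 2·log[Au⁺] = 1·log(0.128) − log Q = -0.8928 − (3.8176) = -4.7104; log[Au⁺] = -4.7104 / 2 = -2.3552; [Au⁺] = 10^(-2.3552) ≈ 0.0044 M.

0.0044 M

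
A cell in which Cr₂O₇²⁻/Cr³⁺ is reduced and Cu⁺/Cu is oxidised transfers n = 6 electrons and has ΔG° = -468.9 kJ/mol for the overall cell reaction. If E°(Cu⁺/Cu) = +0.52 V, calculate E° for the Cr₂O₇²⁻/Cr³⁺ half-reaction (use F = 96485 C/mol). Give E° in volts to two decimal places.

+1.33 V

E°cell = −ΔG°/(nF) = −(-468.9×10³)/((6)(96485)) = +0.810 V.
Since Cr₂O₇²⁻/Cr³⁺ is the cathode and Cu⁺/Cu the anode, E°cell = E°(Cr₂O₇²⁻/Cr³⁺) − E°(Cu⁺/Cu).
So E°(Cr₂O₇²⁻/Cr³⁺) = E°cell + E°(Cu⁺/Cu) = +0.810 + (+0.52) = +1.33 V.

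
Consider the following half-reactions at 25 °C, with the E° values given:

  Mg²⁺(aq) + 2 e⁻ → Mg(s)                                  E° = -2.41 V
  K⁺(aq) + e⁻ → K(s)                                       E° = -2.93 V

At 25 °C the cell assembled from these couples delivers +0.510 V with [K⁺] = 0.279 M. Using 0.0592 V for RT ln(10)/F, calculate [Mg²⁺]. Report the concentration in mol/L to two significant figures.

0.036 M

Mg²⁺/Mg is the cathode, K⁺/K the anode: E°cell = +0.52 V, n = 2.
Overall reaction: Mg²⁺(aq) + 2 K(s) → Mg(s) + 2 K⁺(aq); Q = [K⁺]^2/[Mg²⁺]^1.
From E = E° − (0.0592/n) log Q: log Q = (E° − E)·n/0.0592 = (+0.52 − (+0.510))·2/0.0592 = 0.3378.
So 1·log[Mg²⁺] = 2·log(0.279) − log Q = -1.1088 − (0.3378) = -1.4466; [Mg²⁺] = 10^(-1.4466) ≈ 0.036 M.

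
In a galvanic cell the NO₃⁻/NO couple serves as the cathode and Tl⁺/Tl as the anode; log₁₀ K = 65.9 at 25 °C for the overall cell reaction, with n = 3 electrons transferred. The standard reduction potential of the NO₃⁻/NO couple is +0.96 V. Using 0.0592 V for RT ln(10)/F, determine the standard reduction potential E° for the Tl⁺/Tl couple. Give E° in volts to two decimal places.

-0.34 V

E°cell = (0.0592/n)·log K = (0.0592/3)(65.9) = +1.300 V.
Since NO₃⁻/NO is the cathode and Tl⁺/Tl the anode, E°cell = E°(NO₃⁻/NO) − E°(Tl⁺/Tl).
So E°(Tl⁺/Tl) = E°(NO₃⁻/NO) − E°cell = (+0.96) − (+1.300) = -0.34 V.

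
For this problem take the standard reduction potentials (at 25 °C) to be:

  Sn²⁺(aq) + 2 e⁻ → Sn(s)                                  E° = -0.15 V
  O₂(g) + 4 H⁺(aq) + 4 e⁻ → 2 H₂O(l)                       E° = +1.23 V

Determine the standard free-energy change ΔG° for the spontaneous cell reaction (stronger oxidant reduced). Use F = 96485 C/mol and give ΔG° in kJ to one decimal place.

-532.6 kJ

O₂/H₂O (E° = +1.23 V) is the cathode; Sn²⁺/Sn (E° = -0.15 V) is the anode, so E°cell = +1.38 V.
Balancing electrons gives n = 4 (lcm of 4 and 2).
ΔG° = −nFE° = −(4)(96485)(+1.38) = -532,597 J = -532.6 kJ.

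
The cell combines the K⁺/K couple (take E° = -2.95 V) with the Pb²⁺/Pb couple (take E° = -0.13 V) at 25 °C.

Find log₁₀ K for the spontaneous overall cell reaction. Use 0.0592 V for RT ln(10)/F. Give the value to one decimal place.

Cathode: Pb²⁺/Pb; anode: K⁺/K. E°cell = +2.82 V, n = 2.
log K = nE°cell / 0.0592 = (2)(+2.82) / 0.0592 = 95.3.

95.3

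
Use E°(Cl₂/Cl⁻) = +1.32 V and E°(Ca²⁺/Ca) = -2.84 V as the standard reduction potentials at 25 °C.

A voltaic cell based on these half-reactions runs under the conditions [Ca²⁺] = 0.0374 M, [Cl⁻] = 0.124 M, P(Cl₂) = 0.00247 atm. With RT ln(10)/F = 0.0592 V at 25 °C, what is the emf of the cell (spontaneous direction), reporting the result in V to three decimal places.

+4.179 V

Cl₂/Cl⁻ is the cathode (higher E°), Ca²⁺/Ca the anode: E°cell = +1.32 − (-2.84) = +4.16 V, n = 2.
Overall: Cl₂(g) + Ca(s) → 2 Cl⁻(aq) + Ca²⁺(aq)
Q = [Cl⁻]^2·[Ca²⁺] / (P(Cl₂)); log Q = -0.633.
E = E° − (0.0592/n) log Q = +4.16 − (0.0592/2)(-0.633) = +4.179 V.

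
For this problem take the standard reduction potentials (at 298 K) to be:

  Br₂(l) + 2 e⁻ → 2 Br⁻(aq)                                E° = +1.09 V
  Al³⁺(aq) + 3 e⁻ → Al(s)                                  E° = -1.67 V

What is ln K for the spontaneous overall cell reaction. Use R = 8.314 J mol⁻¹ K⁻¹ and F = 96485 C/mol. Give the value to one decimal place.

Cathode: Br₂/Br⁻; anode: Al³⁺/Al. E°cell = (+1.09) − (-1.67) = +2.76 V, with n = 6.
ΔG° = −nFE° = −RT ln K, so ln K = nFE°/(RT) = (6)(96485)(+2.76) / ((8.314)(298)) = 644.902.

644.9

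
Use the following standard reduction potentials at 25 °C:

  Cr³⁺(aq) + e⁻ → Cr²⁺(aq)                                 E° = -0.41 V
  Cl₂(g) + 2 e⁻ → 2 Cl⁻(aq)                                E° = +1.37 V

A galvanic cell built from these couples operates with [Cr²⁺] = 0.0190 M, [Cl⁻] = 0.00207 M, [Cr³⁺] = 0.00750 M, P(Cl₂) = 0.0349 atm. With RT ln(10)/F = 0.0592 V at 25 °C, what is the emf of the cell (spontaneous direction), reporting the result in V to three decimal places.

+1.920 V

Cl₂/Cl⁻ is the cathode (higher E°), Cr³⁺/Cr²⁺ the anode: E°cell = +1.37 − (-0.41) = +1.78 V, n = 2.
Overall: Cl₂(g) + 2 Cr²⁺(aq) → 2 Cl⁻(aq) + 2 Cr³⁺(aq)
Q = [Cl⁻]^2·[Cr³⁺]^2 / (P(Cl₂)·[Cr²⁺]^2); log Q = -4.718.
E = E° − (0.0592/n) log Q = +1.78 − (0.0592/2)(-4.718) = +1.920 V.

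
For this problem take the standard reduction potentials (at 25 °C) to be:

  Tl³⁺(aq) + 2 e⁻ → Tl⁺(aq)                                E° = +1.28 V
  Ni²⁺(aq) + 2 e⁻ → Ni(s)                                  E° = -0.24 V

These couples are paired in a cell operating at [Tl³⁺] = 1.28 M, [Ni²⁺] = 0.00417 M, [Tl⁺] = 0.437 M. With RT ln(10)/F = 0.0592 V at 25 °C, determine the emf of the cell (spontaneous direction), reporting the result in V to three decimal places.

+1.604 V

Tl³⁺/Tl⁺ is the cathode (higher E°), Ni²⁺/Ni the anode: E°cell = +1.28 − (-0.24) = +1.52 V, n = 2.
Overall: Tl³⁺(aq) + Ni(s) → Tl⁺(aq) + Ni²⁺(aq)
Q = [Tl⁺]·[Ni²⁺] / ([Tl³⁺]); log Q = -2.847.
E = E° − (0.0592/n) log Q = +1.52 − (0.0592/2)(-2.847) = +1.604 V.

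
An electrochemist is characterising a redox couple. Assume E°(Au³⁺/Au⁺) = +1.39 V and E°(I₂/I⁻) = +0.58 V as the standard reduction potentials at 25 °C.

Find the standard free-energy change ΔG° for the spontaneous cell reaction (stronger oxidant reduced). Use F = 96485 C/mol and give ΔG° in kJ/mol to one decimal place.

-156.3 kJ/mol

Au³⁺/Au⁺ (E° = +1.39 V) is the cathode; I₂/I⁻ (E° = +0.58 V) is the anode, so E°cell = +0.81 V.
Balancing electrons gives n = 2 (lcm of 2 and 2).
ΔG° = −nFE° = −(2)(96485)(+0.81) = -156,306 J = -156.3 kJ/mol.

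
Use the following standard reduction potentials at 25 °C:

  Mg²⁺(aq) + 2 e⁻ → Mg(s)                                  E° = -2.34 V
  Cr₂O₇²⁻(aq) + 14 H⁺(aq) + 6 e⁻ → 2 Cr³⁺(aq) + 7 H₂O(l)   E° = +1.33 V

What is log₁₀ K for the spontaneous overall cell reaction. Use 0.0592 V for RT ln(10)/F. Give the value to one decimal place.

372.0

Cathode: Cr₂O₇²⁻/Cr³⁺; anode: Mg²⁺/Mg. E°cell = +3.67 V, n = 6.
log K = nE°cell / 0.0592 = (6)(+3.67) / 0.0592 = 372.0.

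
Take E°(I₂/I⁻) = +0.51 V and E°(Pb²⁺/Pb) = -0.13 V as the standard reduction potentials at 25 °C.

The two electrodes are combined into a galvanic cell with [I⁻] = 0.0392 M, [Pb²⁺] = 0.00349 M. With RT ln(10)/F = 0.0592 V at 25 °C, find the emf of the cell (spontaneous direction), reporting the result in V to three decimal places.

I₂/I⁻ is the cathode (higher E°), Pb²⁺/Pb the anode: E°cell = +0.51 − (-0.13) = +0.64 V, n = 2.
Overall: I₂(s) + Pb(s) → 2 I⁻(aq) + Pb²⁺(aq)
Q = [I⁻]^2·[Pb²⁺]; log Q = -5.271.
E = E° − (0.0592/n) log Q = +0.64 − (0.0592/2)(-5.271) = +0.796 V.

+0.796 V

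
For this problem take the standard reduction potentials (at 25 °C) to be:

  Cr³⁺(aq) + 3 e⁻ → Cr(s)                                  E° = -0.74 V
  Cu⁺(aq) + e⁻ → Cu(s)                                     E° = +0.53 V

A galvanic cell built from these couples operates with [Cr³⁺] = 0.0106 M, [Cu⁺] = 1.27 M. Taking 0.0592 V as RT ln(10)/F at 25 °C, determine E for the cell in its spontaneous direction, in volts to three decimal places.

+1.315 V

Cu⁺/Cu is the cathode (higher E°), Cr³⁺/Cr the anode: E°cell = +0.53 − (-0.74) = +1.27 V, n = 3.
Overall: 3 Cu⁺(aq) + Cr(s) → 3 Cu(s) + Cr³⁺(aq)
Q = [Cr³⁺] / ([Cu⁺]^3); log Q = -2.286.
E = E° − (0.0592/n) log Q = +1.27 − (0.0592/3)(-2.286) = +1.315 V.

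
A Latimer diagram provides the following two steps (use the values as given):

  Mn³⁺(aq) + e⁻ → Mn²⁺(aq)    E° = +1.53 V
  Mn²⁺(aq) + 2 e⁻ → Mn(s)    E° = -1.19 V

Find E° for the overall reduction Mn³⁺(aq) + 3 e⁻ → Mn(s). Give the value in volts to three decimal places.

-0.283 V

Since ΔG° = −nFE° is additive over sequential reductions, n₃E°₃ = n₁E°₁ + n₂E°₂.
E°₃ = (1×+1.53 + 2×-1.19) / 3 = (-0.850) / 3 = -0.283 V.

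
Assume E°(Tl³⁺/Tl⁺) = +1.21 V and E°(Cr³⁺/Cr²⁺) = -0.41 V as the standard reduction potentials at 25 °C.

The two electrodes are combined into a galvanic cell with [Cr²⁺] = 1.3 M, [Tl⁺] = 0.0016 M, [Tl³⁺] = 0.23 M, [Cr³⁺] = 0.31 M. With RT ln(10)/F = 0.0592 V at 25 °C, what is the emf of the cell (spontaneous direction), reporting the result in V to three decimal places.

+1.721 V

Tl³⁺/Tl⁺ is the cathode (higher E°), Cr³⁺/Cr²⁺ the anode: E°cell = +1.21 − (-0.41) = +1.62 V, n = 2.
Overall: Tl³⁺(aq) + 2 Cr²⁺(aq) → Tl⁺(aq) + 2 Cr³⁺(aq)
Q = [Tl⁺]·[Cr³⁺]^2 / ([Tl³⁺]·[Cr²⁺]^2); log Q = -3.403.
E = E° − (0.0592/n) log Q = +1.62 − (0.0592/2)(-3.403) = +1.721 V.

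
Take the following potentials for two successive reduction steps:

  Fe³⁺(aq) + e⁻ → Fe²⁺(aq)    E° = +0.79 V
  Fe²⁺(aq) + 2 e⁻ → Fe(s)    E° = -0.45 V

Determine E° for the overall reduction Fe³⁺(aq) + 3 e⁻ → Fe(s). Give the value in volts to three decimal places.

-0.037 V

Adding the free-energy changes (−nFE°) of the two steps gives −n₃FE°₃ = −n₁FE°₁ − n₂FE°₂.
E°₃ = (1×+0.79 + 2×-0.45) / 3 = (-0.110) / 3 = -0.037 V.
Simply averaging or adding the two E° values would be wrong; the electron-weighted sum is required.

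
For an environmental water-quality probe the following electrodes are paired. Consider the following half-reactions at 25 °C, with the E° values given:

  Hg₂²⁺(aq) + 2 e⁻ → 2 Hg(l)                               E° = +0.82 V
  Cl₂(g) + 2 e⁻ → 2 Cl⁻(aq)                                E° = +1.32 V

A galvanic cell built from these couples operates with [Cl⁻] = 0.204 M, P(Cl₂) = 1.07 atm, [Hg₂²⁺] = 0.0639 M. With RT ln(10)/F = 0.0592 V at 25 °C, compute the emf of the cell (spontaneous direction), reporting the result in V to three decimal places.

Cl₂/Cl⁻ is the cathode (higher E°), Hg₂²⁺/Hg the anode: E°cell = +1.32 − (+0.82) = +0.50 V, n = 2.
Overall: Cl₂(g) + 2 Hg(l) → 2 Cl⁻(aq) + Hg₂²⁺(aq)
Q = [Cl⁻]^2·[Hg₂²⁺] / (P(Cl₂)); log Q = -2.605.
E = E° − (0.0592/n) log Q = +0.50 − (0.0592/2)(-2.605) = +0.577 V.

+0.577 V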